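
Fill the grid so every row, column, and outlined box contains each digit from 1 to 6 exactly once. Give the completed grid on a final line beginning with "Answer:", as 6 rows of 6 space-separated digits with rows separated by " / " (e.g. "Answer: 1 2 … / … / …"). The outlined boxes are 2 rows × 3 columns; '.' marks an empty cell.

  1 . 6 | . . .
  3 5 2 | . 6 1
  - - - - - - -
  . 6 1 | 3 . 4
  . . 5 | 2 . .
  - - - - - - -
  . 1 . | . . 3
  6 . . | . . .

Step 1. [r6c2∈{2,3,4}] across col 2, 2 lands solely at r6c2, so r6c2=2.
Step 2. [r6c6∈{5}] nothing but 5 survives at r6c6 ⇒ r6c6=5.
Step 3. [r5c3∈{4}] r5c3 is down to just 4 ⇒ r5c3=4.
Step 4. [r2c4∈{4}] only 4 remains possible at r2c4, so r2c4=4.
Step 5. [r1c5∈{2,3,5}] across row 1, 3 lands solely at r1c5. So r1c5=3.
Step 6. [r4c5∈{1}] r4c5 is down to just 1, so r4c5=1.
Step 7. [r1c2∈{4}] r1c2's peers cover all but 4. So r1c2=4.
Step 8. [r6c3∈{3}] r6c3's peers cover all but 3 ⇒ r6c3=3.
Step 9. [r5c4∈{6}] r5c4 is down to just 6 ⇒ r5c4=6.
Step 10. [r6c5∈{4}] r6c5 has the single candidate 4, so r6c5=4.
Step 11. [r4c2∈{3}] nothing but 3 survives at r4c2, so r4c2=3.
Step 12. [r6c4∈{1}] r6c4 is down to just 1, so r6c4=1.
Step 13. [r4c1∈{4}] only 4 remains possible at r4c1. So r4c1=4.
Step 14. [r3c5∈{5}] r3c5 has the single candidate 5 ⇒ r3c5=5.
Step 15. [r5c5∈{2}] r5c5's peers cover all but 2. So r5c5=2.
Step 16. [r3c1∈{2}] r3c1 has the single candidate 2 ⇒ r3c1=2.
Step 17. [r4c6∈{6}] only 6 remains possible at r4c6, so r4c6=6.
Step 18. [r5c1∈{5}] r5c1 is down to just 5. So r5c1=5.
Step 19. [r1c6∈{2}] r1c6 has the single candidate 2. So r1c6=2.
Step 20. [r1c4∈{5}] only 5 remains possible at r1c4. So r1c4=5.

Answer: 1 4 6 5 3 2 / 3 5 2 4 6 1 / 2 6 1 3 5 4 / 4 3 5 2 1 6 / 5 1 4 6 2 3 / 6 2 3 1 4 5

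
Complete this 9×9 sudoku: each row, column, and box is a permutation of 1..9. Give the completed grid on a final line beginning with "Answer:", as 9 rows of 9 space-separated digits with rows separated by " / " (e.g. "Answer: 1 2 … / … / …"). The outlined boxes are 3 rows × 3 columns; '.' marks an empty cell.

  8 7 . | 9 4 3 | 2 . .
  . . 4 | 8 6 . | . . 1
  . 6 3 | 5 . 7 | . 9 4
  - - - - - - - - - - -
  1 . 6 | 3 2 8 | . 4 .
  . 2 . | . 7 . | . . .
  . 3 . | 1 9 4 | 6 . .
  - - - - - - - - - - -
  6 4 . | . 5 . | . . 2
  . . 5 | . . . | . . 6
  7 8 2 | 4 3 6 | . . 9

Step 1. [r8c2∈{1,9}] r8c2 is the only open cell in col 2 admitting 1. So r8c2=1.
Step 2. [r1c9∈{5}] r1c9's peers cover all but 5, so r1c9=5.
Step 3. [r6c1∈{5}] r6c1's peers cover all but 5 ⇒ r6c1=5.
Step 4. [r4c7∈{5,7,9}] r4c7 is the only open cell in row 4 admitting 5 ⇒ r4c7=5.
Step 5. [r5c7∈{1,3,8,9}] col 7 places 9 nowhere but r5c7, so r5c7=9.
Step 6. [r5c8∈{1,3,8}] in row 5, 1 fits only at r5c8, so r5c8=1.
Step 7. [r8c7∈{3,4,7,8}] row 8 places 4 nowhere but r8c7, so r8c7=4.
Step 8. [r7c4∈{7}] r7c4 has the single candidate 7. So r7c4=7.
Step 9. [r8c8∈{3,7,8}] in row 8, 7 fits only at r8c8, so r8c8=7.
Step 10. [r7c3∈{9}] r7c3 has the single candidate 9, so r7c3=9.
Step 11. [r5c3∈{8}] r5c3 has the single candidate 8 ⇒ r5c3=8.
Step 12. [r6c9∈{7,8}] across col 9, 8 lands solely at r6c9 ⇒ r6c9=8.
Step 13. [r2c8∈{3}] r2c8's peers cover all but 3, so r2c8=3.
Step 14. [r7c7∈{1,3,8}] across row 7, 3 lands solely at r7c7. So r7c7=3.
Step 15. [r2c1∈{2,9}] across col 1, 9 lands solely at r2c1, so r2c1=9.
Step 16. [r2c6∈{2}] r2c6's peers cover all but 2 ⇒ r2c6=2.
Step 17. [r3c1∈{2}] nothing but 2 survives at r3c1, so r3c1=2.
Step 18. [r8c1∈{3}] r8c1 is down to just 3 ⇒ r8c1=3.
Step 19. [r5c9∈{3}] r5c9's peers cover all but 3, so r5c9=3.
Step 20. [r4c9∈{7}] only 7 remains possible at r4c9, so r4c9=7.
Step 21. [r5c1∈{4}] r5c1's peers cover all but 4. So r5c1=4.
Step 22. [r9c7∈{1}] nothing but 1 survives at r9c7 ⇒ r9c7=1.
Step 23. [r7c8∈{8}] nothing but 8 survives at r7c8, so r7c8=8.
Step 24. [r5c4∈{6}] only 6 remains possible at r5c4. So r5c4=6.
Step 25. [r6c8∈{2}] nothing but 2 survives at r6c8. So r6c8=2.
Step 26. [r1c3∈{1}] only 1 remains possible at r1c3, so r1c3=1.
Step 27. [r5c6∈{5}] nothing but 5 survives at r5c6. So r5c6=5.
Step 28. [r3c5∈{1}] r3c5 has the single candidate 1 ⇒ r3c5=1.
Step 29. [r3c7∈{8}] r3c7 is down to just 8. So r3c7=8.
Step 30. [r4c2∈{9}] only 9 remains possible at r4c2, so r4c2=9.
Step 31. [r2c7∈{7}] r2c7 has the single candidate 7 ⇒ r2c7=7.
Step 32. [r9c8∈{5}] only 5 remains possible at r9c8. So r9c8=5.
Step 33. [r6c3∈{7}] r6c3's peers cover all but 7, so r6c3=7.
Step 34. [r8c6∈{9}] r8c6's peers cover all but 9 ⇒ r8c6=9.
Step 35. [r2c2∈{5}] nothing but 5 survives at r2c2, so r2c2=5.
Step 36. [r8c5∈{8}] nothing but 8 survives at r8c5. So r8c5=8.
Step 37. [r1c8∈{6}] r1c8's peers cover all but 6. So r1c8=6.
Step 38. [r7c6∈{1}] r7c6 has the single candidate 1. So r7c6=1.
Step 39. [r8c4∈{2}] nothing but 2 survives at r8c4 ⇒ r8c4=2.

Answer: 8 7 1 9 4 3 2 6 5 / 9 5 4 8 6 2 7 3 1 / 2 6 3 5 1 7 8 9 4 / 1 9 6 3 2 8 5 4 7 / 4 2 8 6 7 5 9 1 3 / 5 3 7 1 9 4 6 2 8 / 6 4 9 7 5 1 3 8 2 / 3 1 5 2 8 9 4 7 6 / 7 8 2 4 3 6 1 5 9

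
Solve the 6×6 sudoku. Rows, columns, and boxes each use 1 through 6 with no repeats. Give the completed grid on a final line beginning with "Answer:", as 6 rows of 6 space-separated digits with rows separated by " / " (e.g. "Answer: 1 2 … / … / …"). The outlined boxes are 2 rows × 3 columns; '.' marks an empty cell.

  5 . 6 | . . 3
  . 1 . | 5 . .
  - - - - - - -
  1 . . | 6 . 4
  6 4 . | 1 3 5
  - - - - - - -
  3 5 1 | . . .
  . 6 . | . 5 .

Step 1. [r3c5∈{2}] r3c5 has the single candidate 2 ⇒ r3c5=2.
Step 2. [r1c2∈{2}] r1c2 has the single candidate 2 ⇒ r1c2=2.
Step 3. [r1c4∈{4}] r1c4 is down to just 4. So r1c4=4.
Step 4. [r6c1∈{2,4}] 2 has one home in col 1: r6c1 ⇒ r6c1=2.
Step 5. [r2c5∈{6}] nothing but 6 survives at r2c5. So r2c5=6.
Step 6. [r2c3∈{3,4}] row 2 places 3 nowhere but r2c3 ⇒ r2c3=3.
Step 7. [r5c6∈{2,6}] row 5 places 6 nowhere but r5c6. So r5c6=6.
Step 8. [r3c3∈{5}] r3c3 is down to just 5, so r3c3=5.
Step 9. [r5c4∈{2}] only 2 remains possible at r5c4 ⇒ r5c4=2.
Step 10. [r6c6∈{1}] r6c6 is down to just 1. So r6c6=1.
Step 11. [r4c3∈{2}] nothing but 2 survives at r4c3, so r4c3=2.
Step 12. [r2c1∈{4}] nothing but 4 survives at r2c1, so r2c1=4.
Step 13. [r2c6∈{2}] only 2 remains possible at r2c6, so r2c6=2.
Step 14. [r5c5∈{4}] nothing but 4 survives at r5c5, so r5c5=4.
Step 15. [r1c5∈{1}] nothing but 1 survives at r1c5, so r1c5=1.
Step 16. [r3c2∈{3}] r3c2 has the single candidate 3, so r3c2=3.
Step 17. [r6c3∈{4}] nothing but 4 survives at r6c3. So r6c3=4.
Step 18. [r6c4∈{3}] r6c4's peers cover all but 3, so r6c4=3.

Answer: 5 2 6 4 1 3 / 4 1 3 5 6 2 / 1 3 5 6 2 4 / 6 4 2 1 3 5 / 3 5 1 2 4 6 / 2 6 4 3 5 1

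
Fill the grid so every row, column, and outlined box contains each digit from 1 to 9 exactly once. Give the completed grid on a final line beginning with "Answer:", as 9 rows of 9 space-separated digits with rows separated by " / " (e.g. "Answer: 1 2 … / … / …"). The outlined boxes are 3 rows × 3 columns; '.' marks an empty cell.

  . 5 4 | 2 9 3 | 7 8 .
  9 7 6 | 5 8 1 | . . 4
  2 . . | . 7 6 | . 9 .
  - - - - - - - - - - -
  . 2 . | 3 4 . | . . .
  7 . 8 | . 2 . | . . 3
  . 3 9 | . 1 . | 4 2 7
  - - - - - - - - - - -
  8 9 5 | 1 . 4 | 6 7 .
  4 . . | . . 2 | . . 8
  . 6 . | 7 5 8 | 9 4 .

Step 1. [r4c3∈{1}] only 1 remains possible at r4c3, so r4c3=1.
Step 2. [r8c2∈{1}] only 1 remains possible at r8c2, so r8c2=1.
Step 3. [r4c9∈{5,6,9}] 9 has one home in col 9: r4c9. So r4c9=9.
Step 4. [r6c6∈{5}] nothing but 5 survives at r6c6, so r6c6=5.
Step 5. [r9c9∈{1,2}] 1 has one home in row 9: r9c9, so r9c9=1.
Step 6. [r3c3∈{3}] r3c3's peers cover all but 3 ⇒ r3c3=3.
Step 7. [r4c1∈{5,6}] across col 1, 5 lands solely at r4c1, so r4c1=5.
Step 8. [r5c8∈{1,5,6}] 1 has one home in col 8: r5c8, so r5c8=1.
Step 9. [r5c4∈{6,9}] row 5 places 6 nowhere but r5c4 ⇒ r5c4=6.
Step 10. [r8c8∈{3,5}] in col 8, 5 fits only at r8c8 ⇒ r8c8=5.
Step 11. [r8c7∈{3}] r8c7 is down to just 3 ⇒ r8c7=3.
Step 12. [r5c7∈{5}] nothing but 5 survives at r5c7, so r5c7=5.
Step 13. [r3c7∈{1}] nothing but 1 survives at r3c7. So r3c7=1.
Step 14. [r7c9∈{2}] nothing but 2 survives at r7c9. So r7c9=2.
Step 15. [r8c3∈{7}] only 7 remains possible at r8c3, so r8c3=7.
Step 16. [r4c6∈{7}] r4c6 is down to just 7 ⇒ r4c6=7.
Step 17. [r3c4∈{4}] r3c4 has the single candidate 4, so r3c4=4.
Step 18. [r8c4∈{9}] r8c4's peers cover all but 9. So r8c4=9.
Step 19. [r5c6∈{9}] nothing but 9 survives at r5c6, so r5c6=9.
Step 20. [r7c5∈{3}] nothing but 3 survives at r7c5. So r7c5=3.
Step 21. [r4c8∈{6}] r4c8 is down to just 6, so r4c8=6.
Step 22. [r2c7∈{2}] nothing but 2 survives at r2c7, so r2c7=2.
Step 23. [r2c8∈{3}] r2c8 has the single candidate 3, so r2c8=3.
Step 24. [r5c2∈{4}] r5c2's peers cover all but 4, so r5c2=4.
Step 25. [r8c5∈{6}] r8c5's peers cover all but 6 ⇒ r8c5=6.
Step 26. [r3c9∈{5}] only 5 remains possible at r3c9 ⇒ r3c9=5.
Step 27. [r4c7∈{8}] r4c7 is down to just 8, so r4c7=8.
Step 28. [r1c9∈{6}] nothing but 6 survives at r1c9. So r1c9=6.
Step 29. [r9c1∈{3}] r9c1 has the single candidate 3. So r9c1=3.
Step 30. [r6c4∈{8}] r6c4's peers cover all but 8. So r6c4=8.
Step 31. [r6c1∈{6}] r6c1's peers cover all but 6, so r6c1=6.
Step 32. [r3c2∈{8}] r3c2 is down to just 8. So r3c2=8.
Step 33. [r9c3∈{2}] nothing but 2 survives at r9c3. So r9c3=2.
Step 34. [r1c1∈{1}] r1c1 has the single candidate 1, so r1c1=1.

Answer: 1 5 4 2 9 3 7 8 6 / 9 7 6 5 8 1 2 3 4 / 2 8 3 4 7 6 1 9 5 / 5 2 1 3 4 7 8 6 9 / 7 4 8 6 2 9 5 1 3 / 6 3 9 8 1 5 4 2 7 / 8 9 5 1 3 4 6 7 2 / 4 1 7 9 6 2 3 5 8 / 3 6 2 7 5 8 9 4 1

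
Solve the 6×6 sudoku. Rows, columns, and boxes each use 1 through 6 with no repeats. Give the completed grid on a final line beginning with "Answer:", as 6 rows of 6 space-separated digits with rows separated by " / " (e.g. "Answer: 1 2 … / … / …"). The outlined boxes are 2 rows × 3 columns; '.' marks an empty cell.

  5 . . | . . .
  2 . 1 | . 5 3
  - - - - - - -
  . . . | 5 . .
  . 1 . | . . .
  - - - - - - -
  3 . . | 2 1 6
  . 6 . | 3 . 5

Step 1. [r1c3∈{3,4,6}] r1c3 is the only open cell in box 1 admitting 6 ⇒ r1c3=6.
Step 2. [r3c2∈{2,3,4}] in col 2, 2 fits only at r3c2. So r3c2=2.
Step 3. [r6c5∈{4}] nothing but 4 survives at r6c5, so r6c5=4.
Step 4. [r4c3∈{3,4,5}] row 4 places 5 nowhere but r4c3 ⇒ r4c3=5.
Step 5. [r4c5∈{2,3,6}] 3 has one home in row 4: r4c5, so r4c5=3.
Step 6. [r2c2∈{4}] only 4 remains possible at r2c2. So r2c2=4.
Step 7. [r4c6∈{2,4}] 2 has one home in row 4: r4c6, so r4c6=2.
Step 8. [r3c6∈{1,4}] r3c6 is the only open cell in row 3 admitting 1, so r3c6=1.
Step 9. [r4c4∈{4,6}] 4 has one home in box 4: r4c4 ⇒ r4c4=4.
Step 10. [r3c1∈{4,6}] col 1 places 4 nowhere but r3c1, so r3c1=4.
Step 11. [r6c1∈{1}] nothing but 1 survives at r6c1, so r6c1=1.
Step 12. [r1c2∈{3}] r1c2 is down to just 3 ⇒ r1c2=3.
Step 13. [r2c4∈{6}] r2c4 is down to just 6, so r2c4=6.
Step 14. [r1c4∈{1}] r1c4 has the single candidate 1 ⇒ r1c4=1.
Step 15. [r4c1∈{6}] r4c1 is down to just 6 ⇒ r4c1=6.
Step 16. [r6c3∈{2}] r6c3's peers cover all but 2 ⇒ r6c3=2.
Step 17. [r3c5∈{6}] nothing but 6 survives at r3c5 ⇒ r3c5=6.
Step 18. [r1c5∈{2}] nothing but 2 survives at r1c5. So r1c5=2.
Step 19. [r3c3∈{3}] r3c3 has the single candidate 3. So r3c3=3.
Step 20. [r5c2∈{5}] only 5 remains possible at r5c2 ⇒ r5c2=5.
Step 21. [r5c3∈{4}] nothing but 4 survives at r5c3, so r5c3=4.
Step 22. [r1c6∈{4}] r1c6's peers cover all but 4, so r1c6=4.

Answer: 5 3 6 1 2 4 / 2 4 1 6 5 3 / 4 2 3 5 6 1 / 6 1 5 4 3 2 / 3 5 4 2 1 6 / 1 6 2 3 4 5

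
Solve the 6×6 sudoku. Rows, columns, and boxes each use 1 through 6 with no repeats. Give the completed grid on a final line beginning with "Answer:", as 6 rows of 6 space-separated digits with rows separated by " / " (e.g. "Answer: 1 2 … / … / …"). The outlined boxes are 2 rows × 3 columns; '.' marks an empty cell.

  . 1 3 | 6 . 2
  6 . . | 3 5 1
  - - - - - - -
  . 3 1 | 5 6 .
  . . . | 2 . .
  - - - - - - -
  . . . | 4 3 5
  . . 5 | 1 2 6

Step 1. [r3c6∈{4}] r3c6 is down to just 4 ⇒ r3c6=4.
Step 2. [r6c2∈{4}] nothing but 4 survives at r6c2, so r6c2=4.
Step 3. [r2c3∈{2,4}] across row 2, 4 lands solely at r2c3, so r2c3=4.
Step 4. [r5c3∈{2,6}] in col 3, 2 fits only at r5c3, so r5c3=2.
Step 5. [r4c2∈{5,6}] col 2 places 5 nowhere but r4c2 ⇒ r4c2=5.
Step 6. [r6c1∈{3}] nothing but 3 survives at r6c1. So r6c1=3.
Step 7. [r4c5∈{1}] nothing but 1 survives at r4c5. So r4c5=1.
Step 8. [r3c1∈{2}] r3c1 is down to just 2 ⇒ r3c1=2.
Step 9. [r2c2∈{2}] r2c2's peers cover all but 2 ⇒ r2c2=2.
Step 10. [r4c6∈{3}] only 3 remains possible at r4c6, so r4c6=3.
Step 11. [r4c1∈{4}] nothing but 4 survives at r4c1 ⇒ r4c1=4.
Step 12. [r1c1∈{5}] only 5 remains possible at r1c1 ⇒ r1c1=5.
Step 13. [r5c2∈{6}] r5c2's peers cover all but 6. So r5c2=6.
Step 14. [r1c5∈{4}] nothing but 4 survives at r1c5, so r1c5=4.
Step 15. [r4c3∈{6}] r4c3 is down to just 6 ⇒ r4c3=6.
Step 16. [r5c1∈{1}] r5c1 is down to just 1, so r5c1=1.

Answer: 5 1 3 6 4 2 / 6 2 4 3 5 1 / 2 3 1 5 6 4 / 4 5 6 2 1 3 / 1 6 2 4 3 5 / 3 4 5 1 2 6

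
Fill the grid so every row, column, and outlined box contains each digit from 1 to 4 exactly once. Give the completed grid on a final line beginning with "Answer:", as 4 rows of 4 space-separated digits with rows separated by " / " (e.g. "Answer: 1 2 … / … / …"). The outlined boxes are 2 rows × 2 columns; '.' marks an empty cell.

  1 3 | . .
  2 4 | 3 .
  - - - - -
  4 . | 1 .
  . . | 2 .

Step 1. [r4c4∈{3,4}] in row 4, 4 fits only at r4c4. So r4c4=4.
Step 2. [r1c3∈{4}] nothing but 4 survives at r1c3, so r1c3=4.
Step 3. [r4c1∈{3}] nothing but 3 survives at r4c1, so r4c1=3.
Step 4. [r1c4∈{2}] only 2 remains possible at r1c4. So r1c4=2.
Step 5. [r2c4∈{1}] r2c4 has the single candidate 1, so r2c4=1.
Step 6. [r3c2∈{2}] only 2 remains possible at r3c2 ⇒ r3c2=2.
Step 7. [r3c4∈{3}] r3c4 is down to just 3, so r3c4=3.
Step 8. [r4c2∈{1}] r4c2 has the single candidate 1, so r4c2=1.

Answer: 1 3 4 2 / 2 4 3 1 / 4 2 1 3 / 3 1 2 4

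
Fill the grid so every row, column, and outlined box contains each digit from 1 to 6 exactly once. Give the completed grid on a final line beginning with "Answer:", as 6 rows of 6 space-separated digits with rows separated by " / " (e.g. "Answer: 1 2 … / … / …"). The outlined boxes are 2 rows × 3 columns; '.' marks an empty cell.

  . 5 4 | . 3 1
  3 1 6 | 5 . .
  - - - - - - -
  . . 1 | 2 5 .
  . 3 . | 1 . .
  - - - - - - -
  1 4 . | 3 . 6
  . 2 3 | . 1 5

Step 1. [r4c6∈{4}] nothing but 4 survives at r4c6 ⇒ r4c6=4.
Step 2. [r4c1∈{2,5,6}] 5 has one home in col 1: r4c1 ⇒ r4c1=5.
Step 3. [r2c6∈{2}] only 2 remains possible at r2c6 ⇒ r2c6=2.
Step 4. [r3c2∈{6}] nothing but 6 survives at r3c2. So r3c2=6.
Step 5. [r1c1∈{2}] r1c1's peers cover all but 2. So r1c1=2.
Step 6. [r3c6∈{3}] r3c6's peers cover all but 3. So r3c6=3.
Step 7. [r4c5∈{6}] r4c5's peers cover all but 6. So r4c5=6.
Step 8. [r4c3∈{2}] r4c3's peers cover all but 2 ⇒ r4c3=2.
Step 9. [r3c1∈{4}] r3c1's peers cover all but 4. So r3c1=4.
Step 10. [r6c1∈{6}] r6c1 is down to just 6 ⇒ r6c1=6.
Step 11. [r1c4∈{6}] r1c4's peers cover all but 6. So r1c4=6.
Step 12. [r5c5∈{2}] nothing but 2 survives at r5c5. So r5c5=2.
Step 13. [r6c4∈{4}] nothing but 4 survives at r6c4, so r6c4=4.
Step 14. [r2c5∈{4}] r2c5's peers cover all but 4. So r2c5=4.
Step 15. [r5c3∈{5}] r5c3's peers cover all but 5, so r5c3=5.

Answer: 2 5 4 6 3 1 / 3 1 6 5 4 2 / 4 6 1 2 5 3 / 5 3 2 1 6 4 / 1 4 5 3 2 6 / 6 2 3 4 1 5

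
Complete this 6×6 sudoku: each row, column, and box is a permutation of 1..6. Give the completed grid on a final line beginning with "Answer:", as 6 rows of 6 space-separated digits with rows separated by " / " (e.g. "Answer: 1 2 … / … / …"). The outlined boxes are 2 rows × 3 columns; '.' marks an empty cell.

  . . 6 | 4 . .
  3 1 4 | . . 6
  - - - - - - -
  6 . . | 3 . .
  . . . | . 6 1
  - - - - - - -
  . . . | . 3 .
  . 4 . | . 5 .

Step 1. [r6c6∈{2}] r6c6's peers cover all but 2. So r6c6=2.
Step 2. [r6c1∈{1}] r6c1 has the single candidate 1 ⇒ r6c1=1.
Step 3. [r2c4∈{2,5}] r2c4 is the only open cell in row 2 admitting 5, so r2c4=5.
Step 4. [r4c4∈{2}] r4c4 is down to just 2. So r4c4=2.
Step 5. [r3c6∈{4,5}] 5 has one home in col 6: r3c6, so r3c6=5.
Step 6. [r5c2∈{2,5,6}] in col 2, 6 fits only at r5c2 ⇒ r5c2=6.
Step 7. [r3c2∈{2}] r3c2 is down to just 2 ⇒ r3c2=2.
Step 8. [r1c1∈{2,5}] box 1 places 2 nowhere but r1c1, so r1c1=2.
Step 9. [r5c1∈{5}] nothing but 5 survives at r5c1 ⇒ r5c1=5.
Step 10. [r4c2∈{3,5}] col 2 places 3 nowhere but r4c2. So r4c2=3.
Step 11. [r3c3∈{1}] only 1 remains possible at r3c3, so r3c3=1.
Step 12. [r6c4∈{6}] r6c4 has the single candidate 6 ⇒ r6c4=6.
Step 13. [r2c5∈{2}] r2c5 has the single candidate 2, so r2c5=2.
Step 14. [r4c3∈{5}] r4c3 is down to just 5 ⇒ r4c3=5.
Step 15. [r5c3∈{2}] only 2 remains possible at r5c3 ⇒ r5c3=2.
Step 16. [r5c6∈{4}] r5c6 is down to just 4. So r5c6=4.
Step 17. [r5c4∈{1}] r5c4 has the single candidate 1, so r5c4=1.
Step 18. [r1c6∈{3}] nothing but 3 survives at r1c6, so r1c6=3.
Step 19. [r1c5∈{1}] r1c5 has the single candidate 1. So r1c5=1.
Step 20. [r6c3∈{3}] r6c3 has the single candidate 3, so r6c3=3.
Step 21. [r4c1∈{4}] r4c1 has the single candidate 4. So r4c1=4.
Step 22. [r1c2∈{5}] r1c2 has the single candidate 5. So r1c2=5.
Step 23. [r3c5∈{4}] r3c5 has the single candidate 4. So r3c5=4.

Answer: 2 5 6 4 1 3 / 3 1 4 5 2 6 / 6 2 1 3 4 5 / 4 3 5 2 6 1 / 5 6 2 1 3 4 / 1 4 3 6 5 2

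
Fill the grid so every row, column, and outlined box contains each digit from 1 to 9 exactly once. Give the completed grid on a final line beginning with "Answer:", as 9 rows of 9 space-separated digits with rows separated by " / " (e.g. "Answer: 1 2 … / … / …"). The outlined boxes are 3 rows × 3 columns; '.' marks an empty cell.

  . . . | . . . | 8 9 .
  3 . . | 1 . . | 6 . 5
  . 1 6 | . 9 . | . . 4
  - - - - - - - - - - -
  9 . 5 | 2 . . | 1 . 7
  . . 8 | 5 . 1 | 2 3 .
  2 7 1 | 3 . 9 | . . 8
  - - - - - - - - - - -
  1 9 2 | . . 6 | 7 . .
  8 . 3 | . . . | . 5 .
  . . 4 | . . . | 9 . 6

Step 1. [r9c1∈{5,7}] in box 7, 7 fits only at r9c1. So r9c1=7.
Step 2. [r9c4∈{8}] nothing but 8 survives at r9c4 ⇒ r9c4=8.
Step 3. [r3c4∈{7}] r3c4's peers cover all but 7 ⇒ r3c4=7.
Step 4. [r3c6∈{2,3,5,8}] row 3 places 8 nowhere but r3c6 ⇒ r3c6=8.
Step 5. [r4c6∈{4}] r4c6 is down to just 4, so r4c6=4.
Step 6. [r2c6∈{2}] r2c6's peers cover all but 2. So r2c6=2.
Step 7. [r7c4∈{4}] r7c4 has the single candidate 4 ⇒ r7c4=4.
Step 8. [r7c5∈{3,5}] r7c5 is the only open cell in row 7 admitting 5 ⇒ r7c5=5.
Step 9. [r6c5∈{6}] r6c5's peers cover all but 6 ⇒ r6c5=6.
Step 10. [r1c9∈{1,2,3}] 1 has one home in row 1: r1c9. So r1c9=1.
Step 11. [r5c1∈{4,6}] in col 1, 6 fits only at r5c1 ⇒ r5c1=6.
Step 12. [r1c1∈{4,5}] across col 1, 4 lands solely at r1c1. So r1c1=4.
Step 13. [r8c5∈{1,2,7}] 1 has one home in row 8: r8c5. So r8c5=1.
Step 14. [r9c6∈{3}] r9c6 is down to just 3 ⇒ r9c6=3.
Step 15. [r1c3∈{7}] only 7 remains possible at r1c3, so r1c3=7.
Step 16. [r9c2∈{5}] r9c2 is down to just 5, so r9c2=5.
Step 17. [r6c8∈{4}] nothing but 4 survives at r6c8 ⇒ r6c8=4.
Step 18. [r9c8∈{1,2}] row 9 places 1 nowhere but r9c8, so r9c8=1.
Step 19. [r1c6∈{5}] only 5 remains possible at r1c6 ⇒ r1c6=5.
Step 20. [r2c5∈{4}] r2c5 is down to just 4, so r2c5=4.
Step 21. [r8c9∈{2}] nothing but 2 survives at r8c9, so r8c9=2.
Step 22. [r3c7∈{3}] nothing but 3 survives at r3c7 ⇒ r3c7=3.
Step 23. [r2c3∈{9}] only 9 remains possible at r2c3 ⇒ r2c3=9.
Step 24. [r6c7∈{5}] nothing but 5 survives at r6c7 ⇒ r6c7=5.
Step 25. [r7c9∈{3}] r7c9's peers cover all but 3, so r7c9=3.
Step 26. [r1c5∈{3}] r1c5 is down to just 3 ⇒ r1c5=3.
Step 27. [r7c8∈{8}] only 8 remains possible at r7c8 ⇒ r7c8=8.
Step 28. [r5c2∈{4}] r5c2's peers cover all but 4 ⇒ r5c2=4.
Step 29. [r2c2∈{8}] r2c2's peers cover all but 8 ⇒ r2c2=8.
Step 30. [r8c7∈{4}] nothing but 4 survives at r8c7 ⇒ r8c7=4.
Step 31. [r8c4∈{9}] r8c4 has the single candidate 9 ⇒ r8c4=9.
Step 32. [r4c8∈{6}] r4c8's peers cover all but 6. So r4c8=6.
Step 33. [r8c6∈{7}] r8c6 is down to just 7 ⇒ r8c6=7.
Step 34. [r9c5∈{2}] r9c5 is down to just 2 ⇒ r9c5=2.
Step 35. [r8c2∈{6}] only 6 remains possible at r8c2, so r8c2=6.
Step 36. [r4c2∈{3}] only 3 remains possible at r4c2. So r4c2=3.
Step 37. [r4c5∈{8}] only 8 remains possible at r4c5, so r4c5=8.
Step 38. [r5c9∈{9}] r5c9's peers cover all but 9 ⇒ r5c9=9.
Step 39. [r5c5∈{7}] r5c5 is down to just 7, so r5c5=7.
Step 40. [r1c4∈{6}] only 6 remains possible at r1c4 ⇒ r1c4=6.
Step 41. [r3c8∈{2}] only 2 remains possible at r3c8. So r3c8=2.
Step 42. [r2c8∈{7}] r2c8 has the single candidate 7, so r2c8=7.
Step 43. [r1c2∈{2}] only 2 remains possible at r1c2. So r1c2=2.
Step 44. [r3c1∈{5}] nothing but 5 survives at r3c1 ⇒ r3c1=5.

Answer: 4 2 7 6 3 5 8 9 1 / 3 8 9 1 4 2 6 7 5 / 5 1 6 7 9 8 3 2 4 / 9 3 5 2 8 4 1 6 7 / 6 4 8 5 7 1 2 3 9 / 2 7 1 3 6 9 5 4 8 / 1 9 2 4 5 6 7 8 3 / 8 6 3 9 1 7 4 5 2 / 7 5 4 8 2 3 9 1 6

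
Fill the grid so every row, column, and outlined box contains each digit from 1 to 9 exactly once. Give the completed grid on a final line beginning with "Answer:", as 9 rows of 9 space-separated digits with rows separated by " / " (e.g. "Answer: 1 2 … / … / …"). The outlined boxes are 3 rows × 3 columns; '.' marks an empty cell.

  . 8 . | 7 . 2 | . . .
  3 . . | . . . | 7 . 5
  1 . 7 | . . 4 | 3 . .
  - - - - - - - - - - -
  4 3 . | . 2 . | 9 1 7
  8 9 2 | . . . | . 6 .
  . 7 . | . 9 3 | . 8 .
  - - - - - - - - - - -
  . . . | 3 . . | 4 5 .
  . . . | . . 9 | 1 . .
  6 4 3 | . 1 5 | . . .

Step 1. [r3c9∈{2,6,8,9}] 8 has one home in box 3: r3c9, so r3c9=8.
Step 2. [r6c1∈{5}] only 5 remains possible at r6c1 ⇒ r6c1=5.
Step 3. [r4c3∈{6}] r4c3 is down to just 6 ⇒ r4c3=6.
Step 4. [r6c4∈{1,4,6}] across row 6, 6 lands solely at r6c4 ⇒ r6c4=6.
Step 5. [r1c1∈{9}] r1c1 has the single candidate 9 ⇒ r1c1=9.
Step 6. [r4c4∈{5,8}] row 4 places 5 nowhere but r4c4. So r4c4=5.
Step 7. [r8c8∈{2,3,7}] 3 has one home in col 8: r8c8. So r8c8=3.
Step 8. [r7c3∈{1,8,9}] across col 3, 9 lands solely at r7c3 ⇒ r7c3=9.
Step 9. [r1c8∈{4}] r1c8's peers cover all but 4 ⇒ r1c8=4.
Step 10. [r1c3∈{5}] r1c3's peers cover all but 5 ⇒ r1c3=5.
Step 11. [r6c7∈{2}] only 2 remains possible at r6c7, so r6c7=2.
Step 12. [r9c9∈{2,9}] r9c9 is the only open cell in col 9 admitting 9 ⇒ r9c9=9.
Step 13. [r1c7∈{6}] r1c7 is down to just 6, so r1c7=6.
Step 14. [r8c3∈{8}] nothing but 8 survives at r8c3, so r8c3=8.
Step 15. [r3c4∈{9}] r3c4 is down to just 9 ⇒ r3c4=9.
Step 16. [r3c8∈{2}] r3c8 has the single candidate 2 ⇒ r3c8=2.
Step 17. [r2c2∈{2,6}] across row 2, 2 lands solely at r2c2. So r2c2=2.
Step 18. [r9c4∈{2,8}] row 9 places 2 nowhere but r9c4 ⇒ r9c4=2.
Step 19. [r2c4∈{1,8}] in col 4, 8 fits only at r2c4. So r2c4=8.
Step 20. [r2c5∈{6}] r2c5 is down to just 6, so r2c5=6.
Step 21. [r7c6∈{6,7,8}] col 6 places 6 nowhere but r7c6 ⇒ r7c6=6.
Step 22. [r8c4∈{4}] r8c4 is down to just 4. So r8c4=4.
Step 23. [r8c5∈{7}] r8c5's peers cover all but 7, so r8c5=7.
Step 24. [r8c1∈{2}] r8c1's peers cover all but 2 ⇒ r8c1=2.
Step 25. [r5c6∈{1,7}] row 5 places 7 nowhere but r5c6, so r5c6=7.
Step 26. [r6c9∈{4}] r6c9 is down to just 4 ⇒ r6c9=4.
Step 27. [r3c2∈{6}] nothing but 6 survives at r3c2, so r3c2=6.
Step 28. [r2c6∈{1}] r2c6's peers cover all but 1 ⇒ r2c6=1.
Step 29. [r7c2∈{1}] r7c2's peers cover all but 1, so r7c2=1.
Step 30. [r5c7∈{5}] only 5 remains possible at r5c7. So r5c7=5.
Step 31. [r6c3∈{1}] r6c3's peers cover all but 1. So r6c3=1.
Step 32. [r4c6∈{8}] only 8 remains possible at r4c6, so r4c6=8.
Step 33. [r2c3∈{4}] nothing but 4 survives at r2c3. So r2c3=4.
Step 34. [r8c2∈{5}] nothing but 5 survives at r8c2, so r8c2=5.
Step 35. [r5c9∈{3}] r5c9 has the single candidate 3, so r5c9=3.
Step 36. [r5c4∈{1}] r5c4 is down to just 1, so r5c4=1.
Step 37. [r1c5∈{3}] r1c5's peers cover all but 3, so r1c5=3.
Step 38. [r9c8∈{7}] r9c8 has the single candidate 7. So r9c8=7.
Step 39. [r2c8∈{9}] r2c8's peers cover all but 9, so r2c8=9.
Step 40. [r1c9∈{1}] r1c9 has the single candidate 1. So r1c9=1.
Step 41. [r7c5∈{8}] r7c5's peers cover all but 8 ⇒ r7c5=8.
Step 42. [r9c7∈{8}] r9c7 has the single candidate 8, so r9c7=8.
Step 43. [r7c9∈{2}] nothing but 2 survives at r7c9, so r7c9=2.
Step 44. [r8c9∈{6}] only 6 remains possible at r8c9 ⇒ r8c9=6.
Step 45. [r5c5∈{4}] r5c5 is down to just 4 ⇒ r5c5=4.
Step 46. [r3c5∈{5}] r3c5's peers cover all but 5, so r3c5=5.
Step 47. [r7c1∈{7}] r7c1 is down to just 7 ⇒ r7c1=7.

Answer: 9 8 5 7 3 2 6 4 1 / 3 2 4 8 6 1 7 9 5 / 1 6 7 9 5 4 3 2 8 / 4 3 6 5 2 8 9 1 7 / 8 9 2 1 4 7 5 6 3 / 5 7 1 6 9 3 2 8 4 / 7 1 9 3 8 6 4 5 2 / 2 5 8 4 7 9 1 3 6 / 6 4 3 2 1 5 8 7 9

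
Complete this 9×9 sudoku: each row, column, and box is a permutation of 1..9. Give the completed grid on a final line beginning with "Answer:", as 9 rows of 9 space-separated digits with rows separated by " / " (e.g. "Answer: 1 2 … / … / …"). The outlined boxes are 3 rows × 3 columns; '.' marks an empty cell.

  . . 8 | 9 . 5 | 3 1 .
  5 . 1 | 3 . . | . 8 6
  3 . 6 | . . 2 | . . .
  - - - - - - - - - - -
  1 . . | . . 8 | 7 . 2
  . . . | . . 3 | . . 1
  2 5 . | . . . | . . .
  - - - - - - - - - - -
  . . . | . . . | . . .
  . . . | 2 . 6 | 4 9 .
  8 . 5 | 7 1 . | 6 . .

Step 1. [r7c3∈{2,3,4,7,9}] r7c3 is the only open cell in col 3 admitting 2, so r7c3=2.
Step 2. [r8c1∈{7}] only 7 remains possible at r8c1, so r8c1=7.
Step 3. [r8c3∈{3}] nothing but 3 survives at r8c3 ⇒ r8c3=3.
Step 4. [r1c1∈{4}] r1c1's peers cover all but 4 ⇒ r1c1=4.
Step 5. [r7c5∈{3,4,5,8,9}] 3 has one home in col 5: r7c5 ⇒ r7c5=3.
Step 6. [r5c2∈{4,6,7,8,9}] col 2 places 8 nowhere but r5c2 ⇒ r5c2=8.
Step 7. [r5c5∈{2,4,5,6,7,9}] 2 has one home in row 5: r5c5, so r5c5=2.
Step 8. [r1c9∈{7}] nothing but 7 survives at r1c9 ⇒ r1c9=7.
Step 9. [r6c6∈{1,4,7,9}] r6c6 is the only open cell in col 6 admitting 1. So r6c6=1.
Step 10. [r6c5∈{4,6,7,9}] 7 has one home in box 5: r6c5, so r6c5=7.
Step 11. [r4c5∈{4,5,6,9}] in col 5, 9 fits only at r4c5 ⇒ r4c5=9.
Step 12. [r4c3∈{4}] nothing but 4 survives at r4c3. So r4c3=4.
Step 13. [r6c3∈{9}] only 9 remains possible at r6c3, so r6c3=9.
Step 14. [r3c9∈{4,5,9}] r3c9 is the only open cell in col 9 admitting 9, so r3c9=9.
Step 15. [r3c8∈{4,5}] r3c8 is the only open cell in box 3 admitting 4, so r3c8=4.
Step 16. [r7c1∈{6,9}] 9 has one home in col 1: r7c1 ⇒ r7c1=9.
Step 17. [r5c4∈{4,5,6}] across row 5, 4 lands solely at r5c4 ⇒ r5c4=4.
Step 18. [r7c6∈{4}] r7c6 is down to just 4. So r7c6=4.
Step 19. [r4c4∈{5,6}] across box 5, 5 lands solely at r4c4 ⇒ r4c4=5.
Step 20. [r7c4∈{8}] r7c4 is down to just 8. So r7c4=8.
Step 21. [r7c9∈{5}] nothing but 5 survives at r7c9. So r7c9=5.
Step 22. [r6c9∈{3,4,8}] 4 has one home in row 6: r6c9. So r6c9=4.
Step 23. [r6c8∈{3,6}] across row 6, 3 lands solely at r6c8 ⇒ r6c8=3.
Step 24. [r4c8∈{6}] only 6 remains possible at r4c8, so r4c8=6.
Step 25. [r2c2∈{2,7,9}] in row 2, 9 fits only at r2c2 ⇒ r2c2=9.
Step 26. [r7c2∈{1,6}] row 7 places 6 nowhere but r7c2 ⇒ r7c2=6.
Step 27. [r3c7∈{5}] r3c7 has the single candidate 5, so r3c7=5.
Step 28. [r7c8∈{7}] r7c8 has the single candidate 7 ⇒ r7c8=7.
Step 29. [r9c9∈{3}] only 3 remains possible at r9c9. So r9c9=3.
Step 30. [r9c6∈{9}] r9c6 is down to just 9 ⇒ r9c6=9.
Step 31. [r1c5∈{6}] r1c5 is down to just 6 ⇒ r1c5=6.
Step 32. [r4c2∈{3}] r4c2 is down to just 3 ⇒ r4c2=3.
Step 33. [r3c2∈{7}] r3c2 is down to just 7. So r3c2=7.
Step 34. [r5c8∈{5}] r5c8's peers cover all but 5 ⇒ r5c8=5.
Step 35. [r5c7∈{9}] r5c7's peers cover all but 9. So r5c7=9.
Step 36. [r1c2∈{2}] only 2 remains possible at r1c2, so r1c2=2.
Step 37. [r2c6∈{7}] only 7 remains possible at r2c6, so r2c6=7.
Step 38. [r6c7∈{8}] r6c7 has the single candidate 8. So r6c7=8.
Step 39. [r8c5∈{5}] r8c5 has the single candidate 5 ⇒ r8c5=5.
Step 40. [r8c2∈{1}] only 1 remains possible at r8c2. So r8c2=1.
Step 41. [r9c8∈{2}] only 2 remains possible at r9c8. So r9c8=2.
Step 42. [r3c5∈{8}] only 8 remains possible at r3c5. So r3c5=8.
Step 43. [r8c9∈{8}] r8c9's peers cover all but 8. So r8c9=8.
Step 44. [r7c7∈{1}] nothing but 1 survives at r7c7. So r7c7=1.
Step 45. [r9c2∈{4}] r9c2's peers cover all but 4. So r9c2=4.
Step 46. [r6c4∈{6}] only 6 remains possible at r6c4 ⇒ r6c4=6.
Step 47. [r2c7∈{2}] only 2 remains possible at r2c7. So r2c7=2.
Step 48. [r5c1∈{6}] nothing but 6 survives at r5c1 ⇒ r5c1=6.
Step 49. [r3c4∈{1}] nothing but 1 survives at r3c4, so r3c4=1.
Step 50. [r2c5∈{4}] r2c5 is down to just 4, so r2c5=4.
Step 51. [r5c3∈{7}] r5c3 is down to just 7, so r5c3=7.

Answer: 4 2 8 9 6 5 3 1 7 / 5 9 1 3 4 7 2 8 6 / 3 7 6 1 8 2 5 4 9 / 1 3 4 5 9 8 7 6 2 / 6 8 7 4 2 3 9 5 1 / 2 5 9 6 7 1 8 3 4 / 9 6 2 8 3 4 1 7 5 / 7 1 3 2 5 6 4 9 8 / 8 4 5 7 1 9 6 2 3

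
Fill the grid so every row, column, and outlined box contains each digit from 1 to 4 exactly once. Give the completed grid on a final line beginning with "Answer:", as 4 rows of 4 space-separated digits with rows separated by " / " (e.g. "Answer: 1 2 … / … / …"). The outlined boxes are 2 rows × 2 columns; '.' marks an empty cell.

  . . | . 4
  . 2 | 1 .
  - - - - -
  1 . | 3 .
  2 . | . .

Step 1. [r1c1∈{3}] nothing but 3 survives at r1c1 ⇒ r1c1=3.
Step 2. [r3c2∈{4}] nothing but 4 survives at r3c2, so r3c2=4.
Step 3. [r1c3∈{2}] r1c3 is down to just 2. So r1c3=2.
Step 4. [r3c4∈{2}] r3c4 has the single candidate 2, so r3c4=2.
Step 5. [r2c4∈{3}] r2c4's peers cover all but 3 ⇒ r2c4=3.
Step 6. [r4c2∈{3}] r4c2 is down to just 3, so r4c2=3.
Step 7. [r1c2∈{1}] r1c2 is down to just 1. So r1c2=1.
Step 8. [r2c1∈{4}] only 4 remains possible at r2c1. So r2c1=4.
Step 9. [r4c3∈{4}] r4c3's peers cover all but 4. So r4c3=4.
Step 10. [r4c4∈{1}] only 1 remains possible at r4c4, so r4c4=1.

Answer: 3 1 2 4 / 4 2 1 3 / 1 4 3 2 / 2 3 4 1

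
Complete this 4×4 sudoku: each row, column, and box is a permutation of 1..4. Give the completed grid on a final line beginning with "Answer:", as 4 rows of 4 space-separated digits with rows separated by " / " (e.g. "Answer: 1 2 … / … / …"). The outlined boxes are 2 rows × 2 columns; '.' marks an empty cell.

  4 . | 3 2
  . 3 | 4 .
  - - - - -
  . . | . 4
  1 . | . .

Step 1. [r3c2∈{2}] nothing but 2 survives at r3c2. So r3c2=2.
Step 2. [r2c4∈{1}] nothing but 1 survives at r2c4, so r2c4=1.
Step 3. [r2c1∈{2}] r2c1's peers cover all but 2, so r2c1=2.
Step 4. [r3c3∈{1}] r3c3 is down to just 1. So r3c3=1.
Step 5. [r3c1∈{3}] r3c1 is down to just 3 ⇒ r3c1=3.
Step 6. [r4c3∈{2}] nothing but 2 survives at r4c3, so r4c3=2.
Step 7. [r4c4∈{3}] r4c4's peers cover all but 3 ⇒ r4c4=3.
Step 8. [r1c2∈{1}] only 1 remains possible at r1c2. So r1c2=1.
Step 9. [r4c2∈{4}] r4c2's peers cover all but 4, so r4c2=4.

Answer: 4 1 3 2 / 2 3 4 1 / 3 2 1 4 / 1 4 2 3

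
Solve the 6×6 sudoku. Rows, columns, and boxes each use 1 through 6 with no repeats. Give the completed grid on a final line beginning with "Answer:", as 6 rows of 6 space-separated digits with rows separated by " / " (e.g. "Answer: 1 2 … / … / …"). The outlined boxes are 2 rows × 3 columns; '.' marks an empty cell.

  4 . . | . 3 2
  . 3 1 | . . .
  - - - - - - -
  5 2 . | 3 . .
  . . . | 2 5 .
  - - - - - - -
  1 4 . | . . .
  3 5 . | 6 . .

Step 1. [r4c1∈{6}] nothing but 6 survives at r4c1. So r4c1=6.
Step 2. [r5c4∈{5}] only 5 remains possible at r5c4, so r5c4=5.
Step 3. [r3c3∈{4}] r3c3's peers cover all but 4 ⇒ r3c3=4.
Step 4. [r4c6∈{1,4}] row 4 places 4 nowhere but r4c6 ⇒ r4c6=4.
Step 5. [r6c5∈{1,2,4}] row 6 places 4 nowhere but r6c5. So r6c5=4.
Step 6. [r3c5∈{1,6}] in col 5, 1 fits only at r3c5. So r3c5=1.
Step 7. [r5c3∈{2,6}] row 5 places 6 nowhere but r5c3. So r5c3=6.
Step 8. [r2c6∈{5,6}] r2c6 is the only open cell in row 2 admitting 5 ⇒ r2c6=5.
Step 9. [r6c6∈{1}] r6c6 has the single candidate 1 ⇒ r6c6=1.
Step 10. [r1c3∈{5}] r1c3 has the single candidate 5. So r1c3=5.
Step 11. [r5c6∈{3}] r5c6 is down to just 3. So r5c6=3.
Step 12. [r2c4∈{4}] only 4 remains possible at r2c4 ⇒ r2c4=4.
Step 13. [r3c6∈{6}] r3c6 has the single candidate 6, so r3c6=6.
Step 14. [r5c5∈{2}] only 2 remains possible at r5c5 ⇒ r5c5=2.
Step 15. [r6c3∈{2}] r6c3 has the single candidate 2, so r6c3=2.
Step 16. [r4c3∈{3}] r4c3 has the single candidate 3 ⇒ r4c3=3.
Step 17. [r2c1∈{2}] r2c1 is down to just 2, so r2c1=2.
Step 18. [r1c4∈{1}] r1c4 has the single candidate 1, so r1c4=1.
Step 19. [r1c2∈{6}] r1c2 has the single candidate 6. So r1c2=6.
Step 20. [r2c5∈{6}] r2c5 has the single candidate 6. So r2c5=6.
Step 21. [r4c2∈{1}] nothing but 1 survives at r4c2, so r4c2=1.

Answer: 4 6 5 1 3 2 / 2 3 1 4 6 5 / 5 2 4 3 1 6 / 6 1 3 2 5 4 / 1 4 6 5 2 3 / 3 5 2 6 4 1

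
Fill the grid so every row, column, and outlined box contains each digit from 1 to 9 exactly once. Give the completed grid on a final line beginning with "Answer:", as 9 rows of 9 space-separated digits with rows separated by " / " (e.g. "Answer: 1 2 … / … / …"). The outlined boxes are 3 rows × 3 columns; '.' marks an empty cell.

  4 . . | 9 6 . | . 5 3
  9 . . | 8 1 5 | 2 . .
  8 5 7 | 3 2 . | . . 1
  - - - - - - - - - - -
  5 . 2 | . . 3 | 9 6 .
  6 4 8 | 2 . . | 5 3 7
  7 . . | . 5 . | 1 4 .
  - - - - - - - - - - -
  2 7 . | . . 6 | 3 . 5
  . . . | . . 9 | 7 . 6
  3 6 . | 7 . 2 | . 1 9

Step 1. [r8c1∈{1}] r8c1 is down to just 1 ⇒ r8c1=1.
Step 2. [r9c7∈{4,8}] across box 9, 4 lands solely at r9c7. So r9c7=4.
Step 3. [r9c5∈{8}] only 8 remains possible at r9c5, so r9c5=8.
Step 4. [r7c5∈{4}] r7c5's peers cover all but 4 ⇒ r7c5=4.
Step 5. [r2c2∈{3}] only 3 remains possible at r2c2, so r2c2=3.
Step 6. [r4c2∈{1}] nothing but 1 survives at r4c2, so r4c2=1.
Step 7. [r8c8∈{2,8}] r8c8 is the only open cell in row 8 admitting 2, so r8c8=2.
Step 8. [r8c3∈{4,5}] across row 8, 4 lands solely at r8c3 ⇒ r8c3=4.
Step 9. [r6c6∈{8}] r6c6's peers cover all but 8, so r6c6=8.
Step 10. [r7c3∈{9}] nothing but 9 survives at r7c3, so r7c3=9.
Step 11. [r8c2∈{8}] r8c2's peers cover all but 8, so r8c2=8.
Step 12. [r6c4∈{6}] nothing but 6 survives at r6c4, so r6c4=6.
Step 13. [r2c9∈{4}] only 4 remains possible at r2c9 ⇒ r2c9=4.
Step 14. [r1c7∈{8}] r1c7 has the single candidate 8, so r1c7=8.
Step 15. [r2c8∈{7}] r2c8 has the single candidate 7, so r2c8=7.
Step 16. [r4c4∈{4}] r4c4 is down to just 4. So r4c4=4.
Step 17. [r8c4∈{5}] nothing but 5 survives at r8c4 ⇒ r8c4=5.
Step 18. [r6c9∈{2}] r6c9's peers cover all but 2, so r6c9=2.
Step 19. [r7c4∈{1}] r7c4 has the single candidate 1, so r7c4=1.
Step 20. [r5c6∈{1}] only 1 remains possible at r5c6, so r5c6=1.
Step 21. [r4c5∈{7}] r4c5 is down to just 7 ⇒ r4c5=7.
Step 22. [r3c6∈{4}] only 4 remains possible at r3c6. So r3c6=4.
Step 23. [r7c8∈{8}] r7c8's peers cover all but 8, so r7c8=8.
Step 24. [r5c5∈{9}] r5c5's peers cover all but 9. So r5c5=9.
Step 25. [r6c2∈{9}] nothing but 9 survives at r6c2, so r6c2=9.
Step 26. [r2c3∈{6}] r2c3's peers cover all but 6. So r2c3=6.
Step 27. [r4c9∈{8}] nothing but 8 survives at r4c9. So r4c9=8.
Step 28. [r1c3∈{1}] nothing but 1 survives at r1c3. So r1c3=1.
Step 29. [r6c3∈{3}] r6c3 is down to just 3 ⇒ r6c3=3.
Step 30. [r1c6∈{7}] only 7 remains possible at r1c6, so r1c6=7.
Step 31. [r3c7∈{6}] r3c7 is down to just 6 ⇒ r3c7=6.
Step 32. [r9c3∈{5}] nothing but 5 survives at r9c3, so r9c3=5.
Step 33. [r1c2∈{2}] r1c2's peers cover all but 2 ⇒ r1c2=2.
Step 34. [r3c8∈{9}] nothing but 9 survives at r3c8. So r3c8=9.
Step 35. [r8c5∈{3}] r8c5's peers cover all but 3, so r8c5=3.

Answer: 4 2 1 9 6 7 8 5 3 / 9 3 6 8 1 5 2 7 4 / 8 5 7 3 2 4 6 9 1 / 5 1 2 4 7 3 9 6 8 / 6 4 8 2 9 1 5 3 7 / 7 9 3 6 5 8 1 4 2 / 2 7 9 1 4 6 3 8 5 / 1 8 4 5 3 9 7 2 6 / 3 6 5 7 8 2 4 1 9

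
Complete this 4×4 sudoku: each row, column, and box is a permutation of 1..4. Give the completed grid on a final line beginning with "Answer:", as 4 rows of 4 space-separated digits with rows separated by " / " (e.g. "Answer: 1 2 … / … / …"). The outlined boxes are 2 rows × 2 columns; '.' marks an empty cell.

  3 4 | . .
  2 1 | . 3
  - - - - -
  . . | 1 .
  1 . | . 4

Step 1. [r3c4∈{2}] nothing but 2 survives at r3c4, so r3c4=2.
Step 2. [r4c2∈{2,3}] r4c2 is the only open cell in row 4 admitting 2 ⇒ r4c2=2.
Step 3. [r1c4∈{1}] r1c4's peers cover all but 1 ⇒ r1c4=1.
Step 4. [r3c2∈{3}] r3c2's peers cover all but 3, so r3c2=3.
Step 5. [r2c3∈{4}] only 4 remains possible at r2c3 ⇒ r2c3=4.
Step 6. [r3c1∈{4}] nothing but 4 survives at r3c1. So r3c1=4.
Step 7. [r1c3∈{2}] r1c3's peers cover all but 2 ⇒ r1c3=2.
Step 8. [r4c3∈{3}] r4c3 is down to just 3, so r4c3=3.

Answer: 3 4 2 1 / 2 1 4 3 / 4 3 1 2 / 1 2 3 4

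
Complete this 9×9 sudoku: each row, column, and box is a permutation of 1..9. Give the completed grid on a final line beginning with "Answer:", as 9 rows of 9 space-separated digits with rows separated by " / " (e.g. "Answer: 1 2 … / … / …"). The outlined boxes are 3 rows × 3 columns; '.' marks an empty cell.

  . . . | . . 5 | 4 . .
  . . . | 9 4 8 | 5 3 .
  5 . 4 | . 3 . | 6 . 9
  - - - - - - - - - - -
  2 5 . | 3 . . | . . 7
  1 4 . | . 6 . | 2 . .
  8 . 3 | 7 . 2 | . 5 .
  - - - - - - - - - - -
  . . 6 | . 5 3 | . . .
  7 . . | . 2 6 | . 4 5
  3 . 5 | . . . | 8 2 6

Step 1. [r7c9∈{1}] r7c9 is down to just 1. So r7c9=1.
Step 2. [r4c3∈{9}] r4c3 has the single candidate 9, so r4c3=9.
Step 3. [r1c2∈{1,2,3,6,7,8,9}] row 1 places 3 nowhere but r1c2, so r1c2=3.
Step 4. [r4c7∈{1}] r4c7 has the single candidate 1 ⇒ r4c7=1.
Step 5. [r7c2∈{2,8,9}] across row 7, 2 lands solely at r7c2, so r7c2=2.
Step 6. [r6c7∈{9}] only 9 remains possible at r6c7, so r6c7=9.
Step 7. [r5c8∈{8}] r5c8 is down to just 8 ⇒ r5c8=8.
Step 8. [r9c5∈{1,7,9}] r9c5 is the only open cell in col 5 admitting 9 ⇒ r9c5=9.
Step 9. [r9c2∈{1}] r9c2 is down to just 1, so r9c2=1.
Step 10. [r3c6∈{1,7}] 1 has one home in col 6: r3c6, so r3c6=1.
Step 11. [r2c3∈{1,2,7}] across row 2, 1 lands solely at r2c3, so r2c3=1.
Step 12. [r1c3∈{2,7,8}] r1c3 is the only open cell in col 3 admitting 2 ⇒ r1c3=2.
Step 13. [r3c8∈{7}] only 7 remains possible at r3c8 ⇒ r3c8=7.
Step 14. [r2c1∈{6}] r2c1 has the single candidate 6 ⇒ r2c1=6.
Step 15. [r8c3∈{8}] r8c3's peers cover all but 8. So r8c3=8.
Step 16. [r9c4∈{4}] r9c4 is down to just 4. So r9c4=4.
Step 17. [r7c1∈{4,9}] across row 7, 4 lands solely at r7c1. So r7c1=4.
Step 18. [r3c2∈{8}] nothing but 8 survives at r3c2. So r3c2=8.
Step 19. [r5c6∈{9}] only 9 remains possible at r5c6 ⇒ r5c6=9.
Step 20. [r1c4∈{6}] only 6 remains possible at r1c4 ⇒ r1c4=6.
Step 21. [r9c6∈{7}] r9c6's peers cover all but 7, so r9c6=7.
Step 22. [r1c1∈{9}] only 9 remains possible at r1c1 ⇒ r1c1=9.
Step 23. [r2c2∈{7}] only 7 remains possible at r2c2 ⇒ r2c2=7.
Step 24. [r5c4∈{5}] nothing but 5 survives at r5c4, so r5c4=5.
Step 25. [r7c7∈{7}] r7c7 is down to just 7 ⇒ r7c7=7.
Step 26. [r6c9∈{4}] r6c9 has the single candidate 4. So r6c9=4.
Step 27. [r4c6∈{4}] nothing but 4 survives at r4c6, so r4c6=4.
Step 28. [r4c5∈{8}] r4c5 is down to just 8 ⇒ r4c5=8.
Step 29. [r3c4∈{2}] r3c4's peers cover all but 2. So r3c4=2.
Step 30. [r4c8∈{6}] r4c8 has the single candidate 6 ⇒ r4c8=6.
Step 31. [r2c9∈{2}] r2c9's peers cover all but 2. So r2c9=2.
Step 32. [r5c3∈{7}] only 7 remains possible at r5c3. So r5c3=7.
Step 33. [r7c8∈{9}] nothing but 9 survives at r7c8 ⇒ r7c8=9.
Step 34. [r1c9∈{8}] nothing but 8 survives at r1c9, so r1c9=8.
Step 35. [r8c7∈{3}] nothing but 3 survives at r8c7. So r8c7=3.
Step 36. [r6c5∈{1}] r6c5 is down to just 1 ⇒ r6c5=1.
Step 37. [r1c8∈{1}] r1c8 has the single candidate 1. So r1c8=1.
Step 38. [r8c2∈{9}] only 9 remains possible at r8c2 ⇒ r8c2=9.
Step 39. [r6c2∈{6}] r6c2's peers cover all but 6 ⇒ r6c2=6.
Step 40. [r5c9∈{3}] nothing but 3 survives at r5c9. So r5c9=3.
Step 41. [r8c4∈{1}] nothing but 1 survives at r8c4, so r8c4=1.
Step 42. [r7c4∈{8}] nothing but 8 survives at r7c4, so r7c4=8.
Step 43. [r1c5∈{7}] nothing but 7 survives at r1c5 ⇒ r1c5=7.

Answer: 9 3 2 6 7 5 4 1 8 / 6 7 1 9 4 8 5 3 2 / 5 8 4 2 3 1 6 7 9 / 2 5 9 3 8 4 1 6 7 / 1 4 7 5 6 9 2 8 3 / 8 6 3 7 1 2 9 5 4 / 4 2 6 8 5 3 7 9 1 / 7 9 8 1 2 6 3 4 5 / 3 1 5 4 9 7 8 2 6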